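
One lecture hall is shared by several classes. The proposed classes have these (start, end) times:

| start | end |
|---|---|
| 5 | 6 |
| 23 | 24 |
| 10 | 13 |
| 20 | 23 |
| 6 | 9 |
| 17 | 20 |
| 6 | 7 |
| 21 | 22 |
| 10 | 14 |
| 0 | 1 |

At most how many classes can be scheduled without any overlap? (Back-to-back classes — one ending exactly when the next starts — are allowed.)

7

Sorted by end: (0,1)  (5,6)  (6,7)  (6,9)  (10,13)  (10,14)  (17,20)  (21,22)  (20,23)  (23,24)
take (0,1); take (5,6); take (6,7); take (10,13); take (17,20); take (21,22); take (23,24).
Selected 7 classes.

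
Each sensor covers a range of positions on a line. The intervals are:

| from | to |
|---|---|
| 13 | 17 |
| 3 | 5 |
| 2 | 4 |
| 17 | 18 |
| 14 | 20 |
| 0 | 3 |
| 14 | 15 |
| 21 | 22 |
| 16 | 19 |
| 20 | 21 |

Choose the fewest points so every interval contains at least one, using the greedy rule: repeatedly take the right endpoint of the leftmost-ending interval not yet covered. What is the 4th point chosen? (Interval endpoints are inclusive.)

21

By right end: [0,3]  [2,4]  [3,5]  [14,15]  [13,17]  [17,18]  [16,19]  [14,20]  [20,21]  [21,22]
[0,3] uncovered → point at 3; [14,15] uncovered → point at 15; [17,18] uncovered → point at 18; [20,21] uncovered → point at 21.
Points: 3, 15, 18, 21 (4 total).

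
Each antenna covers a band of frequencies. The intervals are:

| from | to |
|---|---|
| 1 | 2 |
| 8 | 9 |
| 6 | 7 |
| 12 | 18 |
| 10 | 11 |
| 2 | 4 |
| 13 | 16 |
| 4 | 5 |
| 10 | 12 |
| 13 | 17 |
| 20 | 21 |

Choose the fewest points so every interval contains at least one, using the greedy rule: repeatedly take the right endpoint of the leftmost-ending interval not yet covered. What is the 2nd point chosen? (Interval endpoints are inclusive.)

5

Sorted: [1,2] [2,4] [4,5] [6,7] [8,9] [10,11] [10,12] [13,16] [13,17] [12,18] [20,21]
{[1,2],[2,4]} hit by 2; {[4,5]} hit by 5; {[6,7]} hit by 7; {[8,9]} hit by 9; {[10,11],[10,12]} hit by 11; {[13,16],[13,17],[12,18]} hit by 16; {[20,21]} hit by 21.
Points: 2, 5, 7, 9, 11, 16, 21 (7 total).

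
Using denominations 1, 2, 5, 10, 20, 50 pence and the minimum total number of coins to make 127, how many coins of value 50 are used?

Greedy: take as many of the largest coin as possible, then repeat with the remainder.
127 − 2×50→27 − 1×20→7 − 1×5→2 − 1×2→0
Count of 50: 2

2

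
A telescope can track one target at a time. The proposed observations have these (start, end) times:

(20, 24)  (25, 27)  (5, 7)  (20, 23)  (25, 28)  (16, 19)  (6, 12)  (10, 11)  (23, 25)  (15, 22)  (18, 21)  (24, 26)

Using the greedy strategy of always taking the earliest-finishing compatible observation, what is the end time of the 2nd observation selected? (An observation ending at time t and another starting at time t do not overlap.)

11

By end time: (5,7), (10,11), (6,12), (16,19), (18,21), (15,22), (20,23), (20,24), (23,25), (24,26), (25,27), (25,28).
Pick (5,7); next start ≥ 7 → (10,11); next start ≥ 11 → (16,19); next start ≥ 19 → (20,23); next start ≥ 23 → (23,25); next start ≥ 25 → (25,27).
Selected: (5,7) (10,11) (16,19) (20,23) (23,25) (25,27)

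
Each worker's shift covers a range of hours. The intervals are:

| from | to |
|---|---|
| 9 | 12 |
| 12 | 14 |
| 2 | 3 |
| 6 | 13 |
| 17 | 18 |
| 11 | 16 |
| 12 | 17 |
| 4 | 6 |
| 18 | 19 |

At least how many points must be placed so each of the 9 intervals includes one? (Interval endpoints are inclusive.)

Process intervals by earliest right end; each time one isn't hit yet, stab at its right endpoint.
Sorted: [2,3] [4,6] [9,12] [6,13] [12,14] [11,16] [12,17] [17,18] [18,19]
{[2,3]} hit by 3; {[4,6]} hit by 6; {[9,12],[6,13],[12,14],[11,16],[12,17]} hit by 12; {[17,18],[18,19]} hit by 18.
Points: 3, 6, 12, 18 (4 total).

4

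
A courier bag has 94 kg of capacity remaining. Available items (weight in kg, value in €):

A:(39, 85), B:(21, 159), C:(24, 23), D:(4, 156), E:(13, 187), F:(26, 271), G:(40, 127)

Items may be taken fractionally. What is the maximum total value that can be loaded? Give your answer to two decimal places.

Order: D (156/4=39.00) > E (187/13=14.38) > F (271/26=10.42) > B (159/21=7.57) > G (127/40=3.17) > A (85/39=2.18) > C (23/24=0.96)
Fill: take D (4 @ 156) → take E (13 @ 187) → take F (26 @ 271) → take B (21 @ 159) → take 30/40 of G → 95.25; 94/94 used.
Total value = 868.25

868.25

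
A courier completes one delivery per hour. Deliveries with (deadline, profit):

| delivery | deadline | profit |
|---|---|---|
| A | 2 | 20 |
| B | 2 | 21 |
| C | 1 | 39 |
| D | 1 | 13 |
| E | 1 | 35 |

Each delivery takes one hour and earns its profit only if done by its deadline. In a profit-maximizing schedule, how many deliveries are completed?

Sort by profit descending; place each in the latest free slot ≤ its deadline.
By profit: C(d1,39), E(d1,35), B(d2,21), A(d2,20), D(d1,13)
C→slot 1; E skipped; B→slot 2; A skipped; D skipped.
2 of 5 scheduled.

2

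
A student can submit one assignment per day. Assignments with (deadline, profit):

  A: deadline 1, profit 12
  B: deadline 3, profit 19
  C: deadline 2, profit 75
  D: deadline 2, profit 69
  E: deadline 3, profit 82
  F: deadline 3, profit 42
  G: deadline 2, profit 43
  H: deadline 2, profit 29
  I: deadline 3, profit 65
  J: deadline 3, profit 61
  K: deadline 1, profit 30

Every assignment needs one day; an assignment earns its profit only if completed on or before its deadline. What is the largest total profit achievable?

226

Sort by profit descending; place each in the latest free slot ≤ its deadline.
By profit: E(d3,82), C(d2,75), D(d2,69), I(d3,65), J(d3,61), G(d2,43), F(d3,42), K(d1,30), H(d2,29), B(d3,19), A(d1,12)
E→slot 3; C→slot 2; D→slot 1; I skipped; J skipped; G skipped; F skipped; K skipped; H skipped; B skipped; A skipped.
Profit = 69 + 75 + 82 = 226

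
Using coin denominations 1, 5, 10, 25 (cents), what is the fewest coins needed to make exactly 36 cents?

Greedy: take as many of the largest coin as possible, then repeat with the remainder.
36 = 1×25 + 1×10 + 1×1
Total coins = 1 + 1 + 1 = 3

3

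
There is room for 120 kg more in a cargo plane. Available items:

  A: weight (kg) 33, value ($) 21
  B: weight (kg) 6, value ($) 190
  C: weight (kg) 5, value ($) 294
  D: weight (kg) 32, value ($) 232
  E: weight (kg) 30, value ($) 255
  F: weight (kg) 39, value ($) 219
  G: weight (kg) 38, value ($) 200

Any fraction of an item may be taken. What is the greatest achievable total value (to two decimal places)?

Order: C (294/5=58.80) > B (190/6=31.67) > E (255/30=8.50) > D (232/32=7.25) > F (219/39=5.62) > G (200/38=5.26) > A (21/33=0.64)
Fill: take C (5 @ 294) → take B (6 @ 190) → take E (30 @ 255) → take D (32 @ 232) → take F (39 @ 219) → take 8/38 of G → 42.11; 120/120 used.
Total value = 1232.11

1232.11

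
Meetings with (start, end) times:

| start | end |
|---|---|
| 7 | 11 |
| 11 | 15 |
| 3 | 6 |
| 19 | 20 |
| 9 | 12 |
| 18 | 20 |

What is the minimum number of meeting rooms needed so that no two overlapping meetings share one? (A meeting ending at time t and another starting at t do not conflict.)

Count concurrent intervals with a sweep; the peak is the room count.
starts: [3, 7, 9, 11, 18, 19]
ends:   [6, 11, 12, 15, 20, 20]
s3→1 e6→0 s7→1 s9→2  — peak 2.

2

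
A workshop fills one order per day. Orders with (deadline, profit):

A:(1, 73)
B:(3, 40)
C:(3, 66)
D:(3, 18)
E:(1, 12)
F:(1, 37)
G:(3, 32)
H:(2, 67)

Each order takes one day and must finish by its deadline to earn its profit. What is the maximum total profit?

Sort by profit descending; place each in the latest free slot ≤ its deadline.
By profit: A(d1,73), H(d2,67), C(d3,66), B(d3,40), F(d1,37), G(d3,32), D(d3,18), E(d1,12)
A→slot 1; H→slot 2; C→slot 3; B skipped; F skipped; G skipped; D skipped; E skipped.
Profit = 73 + 67 + 66 = 206

206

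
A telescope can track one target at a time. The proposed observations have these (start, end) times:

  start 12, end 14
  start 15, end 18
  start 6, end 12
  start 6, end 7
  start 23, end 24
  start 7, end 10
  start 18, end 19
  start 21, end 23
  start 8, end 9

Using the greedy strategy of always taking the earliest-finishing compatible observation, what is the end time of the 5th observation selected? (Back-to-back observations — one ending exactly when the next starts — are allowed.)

Sort by end time and greedily take each interval whose start is ≥ the last chosen end.
By end time: (6,7), (8,9), (7,10), (6,12), (12,14), (15,18), (18,19), (21,23), (23,24).
Pick (6,7); next start ≥ 7 → (8,9); next start ≥ 9 → (12,14); next start ≥ 14 → (15,18); next start ≥ 18 → (18,19); next start ≥ 19 → (21,23); next start ≥ 23 → (23,24).
Selected: (6,7) (8,9) (12,14) (15,18) (18,19) (21,23) (23,24)

19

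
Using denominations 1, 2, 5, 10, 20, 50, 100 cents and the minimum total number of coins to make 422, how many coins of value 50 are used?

0

422 − 4×100→22 − 1×20→2 − 1×2→0
Count of 50: 0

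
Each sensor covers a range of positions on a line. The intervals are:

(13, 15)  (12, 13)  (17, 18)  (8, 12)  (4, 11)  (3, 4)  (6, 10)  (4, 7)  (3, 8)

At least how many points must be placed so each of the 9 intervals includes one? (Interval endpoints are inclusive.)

4

By right end: [3,4]  [4,7]  [3,8]  [6,10]  [4,11]  [8,12]  [12,13]  [13,15]  [17,18]
[3,4] uncovered → point at 4; [6,10] uncovered → point at 10; [12,13] uncovered → point at 13; [17,18] uncovered → point at 18.
Points: 4, 10, 13, 18 (4 total).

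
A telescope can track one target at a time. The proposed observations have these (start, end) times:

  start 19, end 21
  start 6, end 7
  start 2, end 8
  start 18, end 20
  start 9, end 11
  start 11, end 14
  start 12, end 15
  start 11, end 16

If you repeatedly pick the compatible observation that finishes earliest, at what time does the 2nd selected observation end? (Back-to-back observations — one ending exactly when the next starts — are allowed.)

11

Sorted by end: (6,7)  (2,8)  (9,11)  (11,14)  (12,15)  (11,16)  (18,20)  (19,21)
take (6,7); skip (2,8); take (9,11); take (11,14); skip (11,16); take (18,20).
Selected: (6,7) (9,11) (11,14) (18,20)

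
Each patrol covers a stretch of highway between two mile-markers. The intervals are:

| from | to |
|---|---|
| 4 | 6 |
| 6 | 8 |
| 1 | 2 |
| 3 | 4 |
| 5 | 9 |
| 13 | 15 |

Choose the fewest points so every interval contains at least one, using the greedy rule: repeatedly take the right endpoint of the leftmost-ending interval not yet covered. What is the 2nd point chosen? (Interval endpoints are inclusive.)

By right end: [1,2]  [3,4]  [4,6]  [6,8]  [5,9]  [13,15]
[1,2] uncovered → point at 2; [3,4] uncovered → point at 4; [6,8] uncovered → point at 8; [13,15] uncovered → point at 15.
Points: 2, 4, 8, 15 (4 total).

4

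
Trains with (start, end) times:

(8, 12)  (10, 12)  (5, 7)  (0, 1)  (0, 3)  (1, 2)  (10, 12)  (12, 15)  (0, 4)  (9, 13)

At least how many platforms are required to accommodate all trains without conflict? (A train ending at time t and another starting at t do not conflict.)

Count concurrent intervals with a sweep; the peak is the room count.
starts: [0, 0, 0, 1, 5, 8, 9, 10, 10, 12]
ends:   [1, 2, 3, 4, 7, 12, 12, 12, 13, 15]
s0→1 s0→2 s0→3 e1→2 s1→3 e2→2 e3→1 e4→0 s5→1 e7→0 s8→1 s9→2 s10→3 s10→4  — peak 4.

4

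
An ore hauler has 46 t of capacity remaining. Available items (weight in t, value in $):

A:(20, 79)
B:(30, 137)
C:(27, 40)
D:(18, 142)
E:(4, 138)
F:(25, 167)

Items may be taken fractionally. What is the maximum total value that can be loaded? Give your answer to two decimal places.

Ratios (sorted): E 34.50, D 7.89, F 6.68, B 4.57, A 3.95, C 1.48
take E (4 @ 138); take D (18 @ 142); take 24/25 of F → 160.32. Capacity used 46/46.
Total value = 440.32

440.32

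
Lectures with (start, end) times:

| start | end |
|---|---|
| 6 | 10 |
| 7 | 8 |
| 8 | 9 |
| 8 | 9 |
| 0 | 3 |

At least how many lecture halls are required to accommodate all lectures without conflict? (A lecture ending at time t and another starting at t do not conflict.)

The answer is the maximum number of intervals overlapping at any instant.
Events (time:±→running): 0:+→1 3:-→0 6:+→1 7:+→2 8:-→1 8:+→2 8:+→3 … peak 3.

3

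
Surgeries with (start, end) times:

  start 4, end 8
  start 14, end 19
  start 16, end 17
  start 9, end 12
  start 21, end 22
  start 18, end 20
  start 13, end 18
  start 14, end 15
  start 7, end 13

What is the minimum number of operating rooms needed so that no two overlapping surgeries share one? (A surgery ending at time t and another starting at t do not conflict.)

3

The answer is the maximum number of intervals overlapping at any instant.
Events (time:±→running): 4:+→1 7:+→2 8:-→1 9:+→2 12:-→1 13:-→0 13:+→1 14:+→2 14:+→3 … peak 3.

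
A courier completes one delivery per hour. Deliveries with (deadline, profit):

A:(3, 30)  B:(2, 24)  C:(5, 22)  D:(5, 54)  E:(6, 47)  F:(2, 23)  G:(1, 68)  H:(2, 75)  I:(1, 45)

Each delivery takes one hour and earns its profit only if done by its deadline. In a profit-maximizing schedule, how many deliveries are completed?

Take jobs in profit order; each goes to the latest open slot no later than its deadline.
Profit order: H=75 G=68 D=54 E=47 I=45 A=30 B=24 F=23 C=22
Assign: H→slot 2, G→slot 1, D→slot 5, E→slot 6, I skipped, A→slot 3, B skipped, F skipped, C→slot 4.
Slots: [1:G] [2:H] [3:A] [4:C] [5:D] [6:E]
6 of 9 scheduled.

6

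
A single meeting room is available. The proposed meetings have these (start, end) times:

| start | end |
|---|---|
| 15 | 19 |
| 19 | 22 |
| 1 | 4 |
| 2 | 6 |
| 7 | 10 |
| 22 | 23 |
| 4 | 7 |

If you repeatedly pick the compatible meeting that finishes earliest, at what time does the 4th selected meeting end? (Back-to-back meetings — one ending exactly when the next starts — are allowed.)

Order by finish time; keep every interval that doesn't clash with the previous kept one.
Sorted by end: (1,4)  (2,6)  (4,7)  (7,10)  (15,19)  (19,22)  (22,23)
take (1,4); take (4,7); take (7,10); take (15,19); take (19,22); take (22,23).
Selected: (1,4) (4,7) (7,10) (15,19) (19,22) (22,23)

19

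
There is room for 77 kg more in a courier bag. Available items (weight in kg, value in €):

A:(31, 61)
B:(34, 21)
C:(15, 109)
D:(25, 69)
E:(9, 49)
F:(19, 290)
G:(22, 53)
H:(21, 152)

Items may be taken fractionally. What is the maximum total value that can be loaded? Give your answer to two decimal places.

635.88

Greedy by value/weight ratio, highest first.
Ratios (sorted): F 15.26, C 7.27, H 7.24, E 5.44, D 2.76, G 2.41, A 1.97, B 0.62
take F (19 @ 290); take C (15 @ 109); take H (21 @ 152); take E (9 @ 49); take 13/25 of D → 35.88. Capacity used 77/77.
Total value = 635.88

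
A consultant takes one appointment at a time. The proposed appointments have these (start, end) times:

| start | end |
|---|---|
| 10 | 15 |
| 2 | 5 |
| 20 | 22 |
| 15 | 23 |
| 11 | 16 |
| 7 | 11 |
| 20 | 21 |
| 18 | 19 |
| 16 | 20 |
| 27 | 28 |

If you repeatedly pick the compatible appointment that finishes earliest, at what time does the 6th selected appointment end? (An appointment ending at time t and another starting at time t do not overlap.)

28

Sort by end time and greedily take each interval whose start is ≥ the last chosen end.
Sorted by end: (2,5)  (7,11)  (10,15)  (11,16)  (18,19)  (16,20)  (20,21)  (20,22)  (15,23)  (27,28)
take (2,5); take (7,11); take (11,16); take (18,19); skip (16,20); take (20,21); take (27,28).
Selected: (2,5) (7,11) (11,16) (18,19) (20,21) (27,28)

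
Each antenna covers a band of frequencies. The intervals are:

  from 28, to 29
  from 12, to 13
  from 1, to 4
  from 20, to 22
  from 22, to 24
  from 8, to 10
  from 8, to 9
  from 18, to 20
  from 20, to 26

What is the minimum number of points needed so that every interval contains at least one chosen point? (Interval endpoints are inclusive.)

Process intervals by earliest right end; each time one isn't hit yet, stab at its right endpoint.
By right end: [1,4]  [8,9]  [8,10]  [12,13]  [18,20]  [20,22]  [22,24]  [20,26]  [28,29]
[1,4] uncovered → point at 4; [8,9] uncovered → point at 9; [12,13] uncovered → point at 13; [18,20] uncovered → point at 20; [22,24] uncovered → point at 24; [28,29] uncovered → point at 29.
Points: 4, 9, 13, 20, 24, 29 (6 total).

6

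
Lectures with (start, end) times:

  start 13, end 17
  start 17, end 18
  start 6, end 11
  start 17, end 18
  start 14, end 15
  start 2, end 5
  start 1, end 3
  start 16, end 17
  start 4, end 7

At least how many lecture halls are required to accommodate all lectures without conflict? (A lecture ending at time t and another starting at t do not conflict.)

starts: [1, 2, 4, 6, 13, 14, 16, 17, 17]
ends:   [3, 5, 7, 11, 15, 17, 17, 18, 18]
s1→1 s2→2  — peak 2.

2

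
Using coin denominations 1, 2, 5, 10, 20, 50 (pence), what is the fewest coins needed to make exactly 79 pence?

5

79 − 1×50→29 − 1×20→9 − 1×5→4 − 2×2→0
Total coins = 1 + 1 + 1 + 2 = 5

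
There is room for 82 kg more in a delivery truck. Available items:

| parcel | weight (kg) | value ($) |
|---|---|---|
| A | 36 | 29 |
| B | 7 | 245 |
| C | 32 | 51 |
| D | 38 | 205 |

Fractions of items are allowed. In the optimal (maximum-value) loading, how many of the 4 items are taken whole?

3

Order: B (245/7=35.00) > D (205/38=5.39) > C (51/32=1.59) > A (29/36=0.81)
Fill: take B (7 @ 245) → take D (38 @ 205) → take C (32 @ 51) → take 5/36 of A → 4.03; 82/82 used.
3 item(s) taken whole; one partial (take 5/36 of A).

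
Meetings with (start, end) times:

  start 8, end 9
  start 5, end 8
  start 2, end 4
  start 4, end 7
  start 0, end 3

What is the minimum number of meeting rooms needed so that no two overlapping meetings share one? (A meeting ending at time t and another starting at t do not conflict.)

2

Count concurrent intervals with a sweep; the peak is the room count.
starts: [0, 2, 4, 5, 8]
ends:   [3, 4, 7, 8, 9]
s0→1 s2→2  — peak 2.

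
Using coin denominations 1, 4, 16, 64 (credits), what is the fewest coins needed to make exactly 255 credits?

255 − 3×64→63 − 3×16→15 − 3×4→3 − 3×1→0
Total coins = 3 + 3 + 3 + 3 = 12

12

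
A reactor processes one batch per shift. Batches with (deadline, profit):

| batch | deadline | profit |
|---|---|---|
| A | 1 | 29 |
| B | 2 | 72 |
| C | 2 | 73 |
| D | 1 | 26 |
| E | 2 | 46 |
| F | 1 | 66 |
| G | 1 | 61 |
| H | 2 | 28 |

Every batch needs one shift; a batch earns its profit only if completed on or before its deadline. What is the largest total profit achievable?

145

By profit: C(d2,73), B(d2,72), F(d1,66), G(d1,61), E(d2,46), A(d1,29), H(d2,28), D(d1,26)
C→slot 2; B→slot 1; F skipped; G skipped; E skipped; A skipped; H skipped; D skipped.
Profit = 72 + 73 = 145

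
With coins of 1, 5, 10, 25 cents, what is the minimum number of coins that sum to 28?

4

28 = 1×25 + 3×1
Total coins = 1 + 3 = 4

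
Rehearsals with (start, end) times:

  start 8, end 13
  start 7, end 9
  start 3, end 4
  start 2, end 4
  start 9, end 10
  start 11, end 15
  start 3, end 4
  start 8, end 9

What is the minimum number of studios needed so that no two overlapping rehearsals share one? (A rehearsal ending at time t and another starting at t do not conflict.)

3

Count concurrent intervals with a sweep; the peak is the room count.
Events (time:±→running): 2:+→1 3:+→2 3:+→3 … peak 3.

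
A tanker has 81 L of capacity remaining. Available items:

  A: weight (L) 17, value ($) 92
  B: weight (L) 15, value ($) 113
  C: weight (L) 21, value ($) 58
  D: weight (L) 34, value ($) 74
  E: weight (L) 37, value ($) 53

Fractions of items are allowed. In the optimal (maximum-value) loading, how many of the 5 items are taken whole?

Greedy by value/weight ratio, highest first.
Order: B (113/15=7.53) > A (92/17=5.41) > C (58/21=2.76) > D (74/34=2.18) > E (53/37=1.43)
Fill: take B (15 @ 113) → take A (17 @ 92) → take C (21 @ 58) → take 28/34 of D → 60.94; 81/81 used.
3 item(s) taken whole; one partial (take 28/34 of D).

3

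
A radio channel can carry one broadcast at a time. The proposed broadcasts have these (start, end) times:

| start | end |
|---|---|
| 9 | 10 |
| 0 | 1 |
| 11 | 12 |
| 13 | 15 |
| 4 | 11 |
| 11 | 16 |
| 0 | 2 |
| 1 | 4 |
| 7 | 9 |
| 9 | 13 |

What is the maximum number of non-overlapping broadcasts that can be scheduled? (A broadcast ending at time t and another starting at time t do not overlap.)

6

By end time: (0,1), (0,2), (1,4), (7,9), (9,10), (4,11), (11,12), (9,13), (13,15), (11,16).
Pick (0,1); next start ≥ 1 → (1,4); next start ≥ 4 → (7,9); next start ≥ 9 → (9,10); next start ≥ 10 → (11,12); next start ≥ 12 → (13,15).
Selected 6 broadcasts.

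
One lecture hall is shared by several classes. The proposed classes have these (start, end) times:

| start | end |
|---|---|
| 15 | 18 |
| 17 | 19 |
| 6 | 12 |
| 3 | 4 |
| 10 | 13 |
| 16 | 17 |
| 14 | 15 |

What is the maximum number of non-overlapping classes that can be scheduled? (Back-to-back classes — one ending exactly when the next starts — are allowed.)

Greedy by earliest finish: after sorting by end time, pick each interval compatible with the last pick.
Sorted by end: (3,4)  (6,12)  (10,13)  (14,15)  (16,17)  (15,18)  (17,19)
take (3,4); take (6,12); skip (10,13); take (14,15); take (16,17); skip (15,18); take (17,19).
Selected 5 classes.

5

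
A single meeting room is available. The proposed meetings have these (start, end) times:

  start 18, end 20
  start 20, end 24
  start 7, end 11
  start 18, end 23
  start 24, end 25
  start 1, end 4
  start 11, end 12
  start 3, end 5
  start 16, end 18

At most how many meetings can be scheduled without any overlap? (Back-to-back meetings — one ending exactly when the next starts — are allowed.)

By end time: (1,4), (3,5), (7,11), (11,12), (16,18), (18,20), (18,23), (20,24), (24,25).
Pick (1,4); next start ≥ 4 → (7,11); next start ≥ 11 → (11,12); next start ≥ 12 → (16,18); next start ≥ 18 → (18,20); next start ≥ 20 → (20,24); next start ≥ 24 → (24,25).
Selected 7 meetings.

7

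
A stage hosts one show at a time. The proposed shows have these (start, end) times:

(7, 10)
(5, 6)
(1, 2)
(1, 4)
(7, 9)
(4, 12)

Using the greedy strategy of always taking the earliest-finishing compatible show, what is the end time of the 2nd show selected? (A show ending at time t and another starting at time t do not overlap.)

6

Sort by end time and greedily take each interval whose start is ≥ the last chosen end.
By end time: (1,2), (1,4), (5,6), (7,9), (7,10), (4,12).
Pick (1,2); next start ≥ 2 → (5,6); next start ≥ 6 → (7,9).
Selected: (1,2) (5,6) (7,9)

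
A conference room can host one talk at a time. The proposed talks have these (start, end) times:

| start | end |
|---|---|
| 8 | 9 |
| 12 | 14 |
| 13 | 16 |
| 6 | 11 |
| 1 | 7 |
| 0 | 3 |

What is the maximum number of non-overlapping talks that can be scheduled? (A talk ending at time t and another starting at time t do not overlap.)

Order by finish time; keep every interval that doesn't clash with the previous kept one.
Sorted by end: (0,3)  (1,7)  (8,9)  (6,11)  (12,14)  (13,16)
take (0,3); take (8,9); take (12,14); skip (13,16).
Selected 3 talks.

3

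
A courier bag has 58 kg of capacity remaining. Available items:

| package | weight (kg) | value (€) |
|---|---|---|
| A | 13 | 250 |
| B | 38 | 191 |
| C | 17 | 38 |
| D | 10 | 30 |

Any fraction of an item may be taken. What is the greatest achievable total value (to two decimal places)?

462.00

Ratios (sorted): A 19.23, B 5.03, D 3.00, C 2.24
take A (13 @ 250); take B (38 @ 191); take 7/10 of D → 21.00. Capacity used 58/58.
Total value = 462.00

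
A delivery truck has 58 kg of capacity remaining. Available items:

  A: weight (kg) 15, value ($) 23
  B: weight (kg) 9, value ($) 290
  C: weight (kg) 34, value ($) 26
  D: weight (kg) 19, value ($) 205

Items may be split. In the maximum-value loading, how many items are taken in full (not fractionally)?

3

Sort by value per unit weight and fill in that order.
Ratios (sorted): B 32.22, D 10.79, A 1.53, C 0.76
take B (9 @ 290); take D (19 @ 205); take A (15 @ 23); take 15/34 of C → 11.47. Capacity used 58/58.
3 item(s) taken whole; one partial (take 15/34 of C).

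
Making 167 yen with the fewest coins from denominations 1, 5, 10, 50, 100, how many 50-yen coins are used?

167 = 1×100 + 1×50 + 1×10 + 1×5 + 2×1
Count of 50: 1

1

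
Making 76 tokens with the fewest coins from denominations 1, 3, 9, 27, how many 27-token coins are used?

2

Use the largest denomination that fits, subtract, and repeat.
76 = 2×27 + 2×9 + 1×3 + 1×1
Count of 27: 2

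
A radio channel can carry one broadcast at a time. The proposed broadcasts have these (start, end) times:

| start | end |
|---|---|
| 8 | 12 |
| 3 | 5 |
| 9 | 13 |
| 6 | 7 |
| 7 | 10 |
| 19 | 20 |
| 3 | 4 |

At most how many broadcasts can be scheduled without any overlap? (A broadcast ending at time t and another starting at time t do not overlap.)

4

By end time: (3,4), (3,5), (6,7), (7,10), (8,12), (9,13), (19,20).
Pick (3,4); next start ≥ 4 → (6,7); next start ≥ 7 → (7,10); next start ≥ 10 → (19,20).
Selected 4 broadcasts.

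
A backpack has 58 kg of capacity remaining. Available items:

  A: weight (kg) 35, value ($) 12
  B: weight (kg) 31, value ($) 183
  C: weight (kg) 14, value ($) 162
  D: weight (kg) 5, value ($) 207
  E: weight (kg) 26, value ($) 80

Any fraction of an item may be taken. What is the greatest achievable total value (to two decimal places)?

576.62

Sort by value per unit weight and fill in that order.
Order: D (207/5=41.40) > C (162/14=11.57) > B (183/31=5.90) > E (80/26=3.08) > A (12/35=0.34)
Fill: take D (5 @ 207) → take C (14 @ 162) → take B (31 @ 183) → take 8/26 of E → 24.62; 58/58 used.
Total value = 576.62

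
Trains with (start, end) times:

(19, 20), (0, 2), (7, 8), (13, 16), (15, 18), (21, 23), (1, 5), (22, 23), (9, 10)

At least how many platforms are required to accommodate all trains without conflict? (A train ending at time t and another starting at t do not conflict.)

2

Events (time:±→running): 0:+→1 1:+→2 … peak 2.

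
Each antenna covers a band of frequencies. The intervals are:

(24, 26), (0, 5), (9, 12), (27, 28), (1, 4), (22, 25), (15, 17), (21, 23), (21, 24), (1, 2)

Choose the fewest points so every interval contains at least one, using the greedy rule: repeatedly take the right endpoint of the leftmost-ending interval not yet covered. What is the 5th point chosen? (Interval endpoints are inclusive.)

26

Sorted: [1,2] [1,4] [0,5] [9,12] [15,17] [21,23] [21,24] [22,25] [24,26] [27,28]
{[1,2],[1,4],[0,5]} hit by 2; {[9,12]} hit by 12; {[15,17]} hit by 17; {[21,23],[21,24],[22,25]} hit by 23; {[24,26]} hit by 26; {[27,28]} hit by 28.
Points: 2, 12, 17, 23, 26, 28 (6 total).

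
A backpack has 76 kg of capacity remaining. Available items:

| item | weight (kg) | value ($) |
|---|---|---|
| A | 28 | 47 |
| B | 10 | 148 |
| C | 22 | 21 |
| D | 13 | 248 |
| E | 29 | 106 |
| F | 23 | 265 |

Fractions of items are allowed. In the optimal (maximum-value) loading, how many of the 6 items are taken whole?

4

Sort by value per unit weight and fill in that order.
Order: D (248/13=19.08) > B (148/10=14.80) > F (265/23=11.52) > E (106/29=3.66) > A (47/28=1.68) > C (21/22=0.95)
Fill: take D (13 @ 248) → take B (10 @ 148) → take F (23 @ 265) → take E (29 @ 106) → take 1/28 of A → 1.68; 76/76 used.
4 item(s) taken whole; one partial (take 1/28 of A).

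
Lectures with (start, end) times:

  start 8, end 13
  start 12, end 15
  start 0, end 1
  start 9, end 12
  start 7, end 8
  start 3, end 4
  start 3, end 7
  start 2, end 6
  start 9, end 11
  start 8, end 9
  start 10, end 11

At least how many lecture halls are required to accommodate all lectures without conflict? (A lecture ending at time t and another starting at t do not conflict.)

Events (time:±→running): 0:+→1 1:-→0 2:+→1 3:+→2 3:+→3 4:-→2 6:-→1 7:-→0 7:+→1 8:-→0 8:+→1 8:+→2 9:-→1 9:+→2 9:+→3 10:+→4 … peak 4.

4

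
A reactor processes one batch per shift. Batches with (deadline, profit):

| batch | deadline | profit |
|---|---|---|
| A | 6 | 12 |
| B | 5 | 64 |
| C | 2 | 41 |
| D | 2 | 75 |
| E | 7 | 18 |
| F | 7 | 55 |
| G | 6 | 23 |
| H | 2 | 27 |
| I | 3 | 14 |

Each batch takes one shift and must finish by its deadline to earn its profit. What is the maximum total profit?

Sort by profit descending; place each in the latest free slot ≤ its deadline.
Profit order: D=75 B=64 F=55 C=41 H=27 G=23 E=18 I=14 A=12
Assign: D→slot 2, B→slot 5, F→slot 7, C→slot 1, H skipped, G→slot 6, E→slot 4, I→slot 3, A skipped.
Slots: [1:C] [2:D] [3:I] [4:E] [5:B] [6:G] [7:F]
Profit = 41 + 75 + 14 + 18 + 64 + 23 + 55 = 290

290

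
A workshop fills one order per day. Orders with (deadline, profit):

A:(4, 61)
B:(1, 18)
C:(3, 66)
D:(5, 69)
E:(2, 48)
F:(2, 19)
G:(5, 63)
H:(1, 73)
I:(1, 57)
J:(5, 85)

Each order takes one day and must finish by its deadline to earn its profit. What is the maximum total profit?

356

Sort by profit descending; place each in the latest free slot ≤ its deadline.
Profit order: J=85 H=73 D=69 C=66 G=63 A=61 I=57 E=48 F=19 B=18
Assign: J→slot 5, H→slot 1, D→slot 4, C→slot 3, G→slot 2, A skipped, I skipped, E skipped, F skipped, B skipped.
Slots: [1:H] [2:G] [3:C] [4:D] [5:J]
Profit = 73 + 63 + 66 + 69 + 85 = 356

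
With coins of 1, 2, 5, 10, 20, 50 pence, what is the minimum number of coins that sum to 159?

Greedy: take as many of the largest coin as possible, then repeat with the remainder.
159 − 3×50→9 − 1×5→4 − 2×2→0
Total coins = 3 + 1 + 2 = 6

6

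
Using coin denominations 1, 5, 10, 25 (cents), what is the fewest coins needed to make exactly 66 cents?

66 − 2×25→16 − 1×10→6 − 1×5→1 − 1×1→0
Total coins = 2 + 1 + 1 + 1 = 5

5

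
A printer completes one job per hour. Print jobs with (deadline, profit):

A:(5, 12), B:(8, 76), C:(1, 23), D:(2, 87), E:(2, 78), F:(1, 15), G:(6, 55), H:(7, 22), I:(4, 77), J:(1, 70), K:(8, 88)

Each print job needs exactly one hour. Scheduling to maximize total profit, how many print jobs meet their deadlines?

Sort by profit descending; place each in the latest free slot ≤ its deadline.
Profit order: K=88 D=87 E=78 I=77 B=76 J=70 G=55 C=23 H=22 F=15 A=12
Assign: K→slot 8, D→slot 2, E→slot 1, I→slot 4, B→slot 7, J skipped, G→slot 6, C skipped, H→slot 5, F skipped, A→slot 3.
Slots: [1:E] [2:D] [3:A] [4:I] [5:H] [6:G] [7:B] [8:K]
8 of 11 scheduled.

8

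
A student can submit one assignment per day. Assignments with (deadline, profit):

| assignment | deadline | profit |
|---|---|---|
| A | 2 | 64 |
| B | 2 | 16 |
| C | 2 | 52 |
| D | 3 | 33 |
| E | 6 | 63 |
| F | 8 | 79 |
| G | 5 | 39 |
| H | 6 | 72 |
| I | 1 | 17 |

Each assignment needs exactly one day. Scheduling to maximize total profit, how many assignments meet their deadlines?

7

Take jobs in profit order; each goes to the latest open slot no later than its deadline.
Profit order: F=79 H=72 A=64 E=63 C=52 G=39 D=33 I=17 B=16
Assign: F→slot 8, H→slot 6, A→slot 2, E→slot 5, C→slot 1, G→slot 4, D→slot 3, I skipped, B skipped.
Slots: [1:C] [2:A] [3:D] [4:G] [5:E] [6:H] [8:F]
7 of 9 scheduled.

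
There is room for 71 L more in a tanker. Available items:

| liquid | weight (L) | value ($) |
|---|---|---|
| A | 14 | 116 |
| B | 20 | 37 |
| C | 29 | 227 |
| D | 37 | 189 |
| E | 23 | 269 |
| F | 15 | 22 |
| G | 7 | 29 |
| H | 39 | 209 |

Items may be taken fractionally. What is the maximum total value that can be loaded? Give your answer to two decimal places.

638.79

Greedy by value/weight ratio, highest first.
Order: E (269/23=11.70) > A (116/14=8.29) > C (227/29=7.83) > H (209/39=5.36) > D (189/37=5.11) > G (29/7=4.14) > B (37/20=1.85) > F (22/15=1.47)
Fill: take E (23 @ 269) → take A (14 @ 116) → take C (29 @ 227) → take 5/39 of H → 26.79; 71/71 used.
Total value = 638.79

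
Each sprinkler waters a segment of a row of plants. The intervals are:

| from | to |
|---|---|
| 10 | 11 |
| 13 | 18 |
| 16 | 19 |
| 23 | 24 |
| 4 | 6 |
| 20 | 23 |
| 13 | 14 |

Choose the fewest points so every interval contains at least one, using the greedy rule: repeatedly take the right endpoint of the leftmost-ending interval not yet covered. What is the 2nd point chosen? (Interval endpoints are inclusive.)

11

Sort by right endpoint; whenever an interval is uncovered, place a point at its right end.
By right end: [4,6]  [10,11]  [13,14]  [13,18]  [16,19]  [20,23]  [23,24]
[4,6] uncovered → point at 6; [10,11] uncovered → point at 11; [13,14] uncovered → point at 14; [16,19] uncovered → point at 19; [20,23] uncovered → point at 23.
Points: 6, 11, 14, 19, 23 (5 total).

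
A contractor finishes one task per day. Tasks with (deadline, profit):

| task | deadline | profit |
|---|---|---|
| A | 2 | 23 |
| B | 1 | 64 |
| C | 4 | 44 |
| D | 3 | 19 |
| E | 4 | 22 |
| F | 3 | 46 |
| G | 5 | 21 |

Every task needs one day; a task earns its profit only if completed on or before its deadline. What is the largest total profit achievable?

198

Take jobs in profit order; each goes to the latest open slot no later than its deadline.
By profit: B(d1,64), F(d3,46), C(d4,44), A(d2,23), E(d4,22), G(d5,21), D(d3,19)
B→slot 1; F→slot 3; C→slot 4; A→slot 2; E skipped; G→slot 5; D skipped.
Profit = 64 + 23 + 46 + 44 + 21 = 198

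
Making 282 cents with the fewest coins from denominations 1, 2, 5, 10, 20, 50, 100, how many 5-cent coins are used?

0

282 − 2×100→82 − 1×50→32 − 1×20→12 − 1×10→2 − 1×2→0
Count of 5: 0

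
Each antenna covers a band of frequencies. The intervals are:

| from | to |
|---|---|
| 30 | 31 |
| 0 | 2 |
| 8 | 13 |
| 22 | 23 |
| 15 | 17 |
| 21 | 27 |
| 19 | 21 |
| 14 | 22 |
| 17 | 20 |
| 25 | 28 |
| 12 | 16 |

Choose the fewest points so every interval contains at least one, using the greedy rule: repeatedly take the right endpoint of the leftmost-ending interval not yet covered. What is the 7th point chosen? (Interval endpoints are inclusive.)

31

By right end: [0,2]  [8,13]  [12,16]  [15,17]  [17,20]  [19,21]  [14,22]  [22,23]  [21,27]  [25,28]  [30,31]
[0,2] uncovered → point at 2; [8,13] uncovered → point at 13; [15,17] uncovered → point at 17; [19,21] uncovered → point at 21; [22,23] uncovered → point at 23; [25,28] uncovered → point at 28; [30,31] uncovered → point at 31.
Points: 2, 13, 17, 21, 23, 28, 31 (7 total).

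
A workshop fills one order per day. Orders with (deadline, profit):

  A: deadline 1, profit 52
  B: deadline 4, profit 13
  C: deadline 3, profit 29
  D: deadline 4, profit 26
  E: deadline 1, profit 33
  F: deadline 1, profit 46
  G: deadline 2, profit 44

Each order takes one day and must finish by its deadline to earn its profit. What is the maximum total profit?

151

Sort by profit descending; place each in the latest free slot ≤ its deadline.
Profit order: A=52 F=46 G=44 E=33 C=29 D=26 B=13
Assign: A→slot 1, F skipped, G→slot 2, E skipped, C→slot 3, D→slot 4, B skipped.
Slots: [1:A] [2:G] [3:C] [4:D]
Profit = 52 + 44 + 29 + 26 = 151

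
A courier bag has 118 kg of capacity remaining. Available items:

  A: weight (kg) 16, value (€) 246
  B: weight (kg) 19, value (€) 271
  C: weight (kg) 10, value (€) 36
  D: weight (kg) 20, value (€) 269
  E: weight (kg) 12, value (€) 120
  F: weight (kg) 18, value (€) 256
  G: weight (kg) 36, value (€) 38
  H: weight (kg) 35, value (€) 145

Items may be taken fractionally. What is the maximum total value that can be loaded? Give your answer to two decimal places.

Ratios (sorted): A 15.38, B 14.26, F 14.22, D 13.45, E 10.00, H 4.14, C 3.60, G 1.06
take A (16 @ 246); take B (19 @ 271); take F (18 @ 256); take D (20 @ 269); take E (12 @ 120); take 33/35 of H → 136.71. Capacity used 118/118.
Total value = 1298.71

1298.71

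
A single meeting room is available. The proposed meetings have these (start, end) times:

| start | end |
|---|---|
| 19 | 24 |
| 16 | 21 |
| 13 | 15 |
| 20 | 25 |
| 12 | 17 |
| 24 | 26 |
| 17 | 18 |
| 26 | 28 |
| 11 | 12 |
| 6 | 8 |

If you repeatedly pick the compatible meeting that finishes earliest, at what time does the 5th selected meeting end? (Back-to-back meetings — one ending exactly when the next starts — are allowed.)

24

Order by finish time; keep every interval that doesn't clash with the previous kept one.
Sorted by end: (6,8)  (11,12)  (13,15)  (12,17)  (17,18)  (16,21)  (19,24)  (20,25)  (24,26)  (26,28)
take (6,8); take (11,12); take (13,15); take (17,18); skip (16,21); take (19,24); take (24,26); take (26,28).
Selected: (6,8) (11,12) (13,15) (17,18) (19,24) (24,26) (26,28)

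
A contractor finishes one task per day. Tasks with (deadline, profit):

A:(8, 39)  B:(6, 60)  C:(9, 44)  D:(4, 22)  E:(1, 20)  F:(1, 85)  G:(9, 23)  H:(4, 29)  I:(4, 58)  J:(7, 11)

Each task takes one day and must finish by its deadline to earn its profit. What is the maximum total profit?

By profit: F(d1,85), B(d6,60), I(d4,58), C(d9,44), A(d8,39), H(d4,29), G(d9,23), D(d4,22), E(d1,20), J(d7,11)
F→slot 1; B→slot 6; I→slot 4; C→slot 9; A→slot 8; H→slot 3; G→slot 7; D→slot 2; E skipped; J→slot 5.
Profit = 85 + 22 + 29 + 58 + 11 + 60 + 23 + 39 + 44 = 371

371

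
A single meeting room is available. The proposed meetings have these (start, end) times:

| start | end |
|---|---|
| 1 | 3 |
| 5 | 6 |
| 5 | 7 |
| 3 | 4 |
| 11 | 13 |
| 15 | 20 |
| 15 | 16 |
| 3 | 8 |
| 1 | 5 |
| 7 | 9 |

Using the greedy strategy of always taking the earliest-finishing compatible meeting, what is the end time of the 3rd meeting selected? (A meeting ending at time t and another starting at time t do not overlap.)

6

Greedy by earliest finish: after sorting by end time, pick each interval compatible with the last pick.
By end time: (1,3), (3,4), (1,5), (5,6), (5,7), (3,8), (7,9), (11,13), (15,16), (15,20).
Pick (1,3); next start ≥ 3 → (3,4); next start ≥ 4 → (5,6); next start ≥ 6 → (7,9); next start ≥ 9 → (11,13); next start ≥ 13 → (15,16).
Selected: (1,3) (3,4) (5,6) (7,9) (11,13) (15,16)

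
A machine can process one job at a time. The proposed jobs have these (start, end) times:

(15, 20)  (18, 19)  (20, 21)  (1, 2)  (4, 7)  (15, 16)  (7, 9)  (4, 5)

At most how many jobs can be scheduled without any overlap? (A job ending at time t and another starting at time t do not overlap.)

6

Sorted by end: (1,2)  (4,5)  (4,7)  (7,9)  (15,16)  (18,19)  (15,20)  (20,21)
take (1,2); take (4,5); skip (4,7); take (7,9); take (15,16); take (18,19); skip (15,20); take (20,21).
Selected 6 jobs.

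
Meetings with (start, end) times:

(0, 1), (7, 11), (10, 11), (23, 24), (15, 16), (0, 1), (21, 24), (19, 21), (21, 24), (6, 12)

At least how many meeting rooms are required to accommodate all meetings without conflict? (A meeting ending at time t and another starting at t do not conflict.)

3

starts: [0, 0, 6, 7, 10, 15, 19, 21, 21, 23]
ends:   [1, 1, 11, 11, 12, 16, 21, 24, 24, 24]
s0→1 s0→2 e1→1 e1→0 s6→1 s7→2 s10→3  — peak 3.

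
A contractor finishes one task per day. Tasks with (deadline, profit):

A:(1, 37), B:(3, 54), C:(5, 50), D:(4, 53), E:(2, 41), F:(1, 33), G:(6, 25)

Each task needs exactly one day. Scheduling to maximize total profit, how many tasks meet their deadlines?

6

Profit order: B=54 D=53 C=50 E=41 A=37 F=33 G=25
Assign: B→slot 3, D→slot 4, C→slot 5, E→slot 2, A→slot 1, F skipped, G→slot 6.
Slots: [1:A] [2:E] [3:B] [4:D] [5:C] [6:G]
6 of 7 scheduled.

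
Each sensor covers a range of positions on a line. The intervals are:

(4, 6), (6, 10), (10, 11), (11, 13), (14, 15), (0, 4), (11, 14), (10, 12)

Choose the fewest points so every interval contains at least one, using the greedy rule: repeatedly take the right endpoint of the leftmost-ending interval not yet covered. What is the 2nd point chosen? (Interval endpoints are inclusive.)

10

By right end: [0,4]  [4,6]  [6,10]  [10,11]  [10,12]  [11,13]  [11,14]  [14,15]
[0,4] uncovered → point at 4; [6,10] uncovered → point at 10; [11,13] uncovered → point at 13; [14,15] uncovered → point at 15.
Points: 4, 10, 13, 15 (4 total).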